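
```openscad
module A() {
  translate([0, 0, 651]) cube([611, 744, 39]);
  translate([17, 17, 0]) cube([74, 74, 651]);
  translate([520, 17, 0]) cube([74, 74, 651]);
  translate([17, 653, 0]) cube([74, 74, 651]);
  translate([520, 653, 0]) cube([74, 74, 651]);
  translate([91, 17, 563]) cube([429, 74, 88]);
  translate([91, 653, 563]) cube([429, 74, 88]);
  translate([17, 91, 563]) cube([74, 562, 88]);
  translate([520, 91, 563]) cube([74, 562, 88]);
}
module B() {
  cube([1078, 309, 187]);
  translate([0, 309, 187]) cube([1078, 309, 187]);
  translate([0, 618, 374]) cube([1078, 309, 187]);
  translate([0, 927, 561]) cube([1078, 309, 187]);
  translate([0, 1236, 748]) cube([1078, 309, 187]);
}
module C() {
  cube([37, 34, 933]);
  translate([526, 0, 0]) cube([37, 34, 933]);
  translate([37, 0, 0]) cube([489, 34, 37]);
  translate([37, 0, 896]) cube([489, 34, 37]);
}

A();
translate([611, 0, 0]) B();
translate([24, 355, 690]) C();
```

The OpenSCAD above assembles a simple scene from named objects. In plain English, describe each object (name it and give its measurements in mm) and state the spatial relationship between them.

A is a rectangular dining table. The top is 611×744×39 mm with its upper surface at z = 690 mm. It stands on four 74×74 mm square legs, each inset 17 mm from the nearest pair of top edges, running from the floor to the underside of the top. Four apron rails, 74 mm thick and 88 mm tall, run between adjacent legs with their top edges flush with the underside of the top and their outer faces flush with the legs' outer faces.

B is a straight staircase of 5 solid steps. Each step is 1078 mm wide (x), 309 mm deep (y, the going) and 187 mm tall (the rise). The first step rests on the floor; each subsequent step sits one going further in +y and one rise higher in +z, directly behind and above the previous step with no overlap.

C is a picture frame with a 489×859 mm rectangular opening (x by z) and a uniform 37 mm border on every side. Frame depth is 34 mm along y. It is built from two vertical stiles running the full outside height and two horizontal rails spanning the gap between the stiles.

The staircase is against the table's +x side, with their −y faces flush. The picture frame is on top of the table, centred.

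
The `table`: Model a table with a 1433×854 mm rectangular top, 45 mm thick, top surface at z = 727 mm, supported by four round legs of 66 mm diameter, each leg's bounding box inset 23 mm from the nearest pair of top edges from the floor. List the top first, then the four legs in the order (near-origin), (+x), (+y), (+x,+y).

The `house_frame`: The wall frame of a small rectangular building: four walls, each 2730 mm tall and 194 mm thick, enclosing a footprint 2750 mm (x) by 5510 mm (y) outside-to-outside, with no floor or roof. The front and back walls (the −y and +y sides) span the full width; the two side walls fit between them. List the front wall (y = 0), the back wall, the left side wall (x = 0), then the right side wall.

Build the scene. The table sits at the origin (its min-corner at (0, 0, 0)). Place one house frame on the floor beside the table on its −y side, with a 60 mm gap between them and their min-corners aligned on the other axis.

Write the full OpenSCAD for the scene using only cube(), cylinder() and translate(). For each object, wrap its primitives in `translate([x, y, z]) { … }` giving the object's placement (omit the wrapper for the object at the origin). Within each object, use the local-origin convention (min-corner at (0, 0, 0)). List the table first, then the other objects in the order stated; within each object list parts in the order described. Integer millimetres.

translate([0, 0, 682]) cube([1433, 854, 45]);
translate([56, 56, 0]) cylinder(h = 682, r = 33);
translate([1377, 56, 0]) cylinder(h = 682, r = 33);
translate([56, 798, 0]) cylinder(h = 682, r = 33);
translate([1377, 798, 0]) cylinder(h = 682, r = 33);
translate([0, -5570, 0]) {
  cube([2750, 194, 2730]);
  translate([0, 5316, 0]) cube([2750, 194, 2730]);
  translate([0, 194, 0]) cube([194, 5122, 2730]);
  translate([2556, 194, 0]) cube([194, 5122, 2730]);
}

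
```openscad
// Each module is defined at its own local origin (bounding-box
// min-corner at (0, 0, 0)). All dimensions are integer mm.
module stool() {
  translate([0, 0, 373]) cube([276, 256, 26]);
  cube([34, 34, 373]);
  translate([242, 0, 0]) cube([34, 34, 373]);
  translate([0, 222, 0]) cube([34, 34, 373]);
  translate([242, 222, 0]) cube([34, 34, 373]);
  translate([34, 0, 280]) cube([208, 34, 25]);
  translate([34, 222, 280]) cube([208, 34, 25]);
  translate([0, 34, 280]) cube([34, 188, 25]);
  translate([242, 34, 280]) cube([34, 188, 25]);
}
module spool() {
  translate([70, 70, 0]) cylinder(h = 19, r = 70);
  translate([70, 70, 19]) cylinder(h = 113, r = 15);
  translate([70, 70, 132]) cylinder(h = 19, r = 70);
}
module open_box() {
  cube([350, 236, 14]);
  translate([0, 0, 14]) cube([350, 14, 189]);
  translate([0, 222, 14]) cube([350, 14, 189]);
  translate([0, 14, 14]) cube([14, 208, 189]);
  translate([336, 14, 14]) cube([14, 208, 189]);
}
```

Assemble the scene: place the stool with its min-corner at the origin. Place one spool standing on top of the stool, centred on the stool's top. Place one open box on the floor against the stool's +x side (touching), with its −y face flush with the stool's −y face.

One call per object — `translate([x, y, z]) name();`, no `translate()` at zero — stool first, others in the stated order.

stool();
translate([68, 58, 399]) spool();
translate([276, 0, 0]) open_box();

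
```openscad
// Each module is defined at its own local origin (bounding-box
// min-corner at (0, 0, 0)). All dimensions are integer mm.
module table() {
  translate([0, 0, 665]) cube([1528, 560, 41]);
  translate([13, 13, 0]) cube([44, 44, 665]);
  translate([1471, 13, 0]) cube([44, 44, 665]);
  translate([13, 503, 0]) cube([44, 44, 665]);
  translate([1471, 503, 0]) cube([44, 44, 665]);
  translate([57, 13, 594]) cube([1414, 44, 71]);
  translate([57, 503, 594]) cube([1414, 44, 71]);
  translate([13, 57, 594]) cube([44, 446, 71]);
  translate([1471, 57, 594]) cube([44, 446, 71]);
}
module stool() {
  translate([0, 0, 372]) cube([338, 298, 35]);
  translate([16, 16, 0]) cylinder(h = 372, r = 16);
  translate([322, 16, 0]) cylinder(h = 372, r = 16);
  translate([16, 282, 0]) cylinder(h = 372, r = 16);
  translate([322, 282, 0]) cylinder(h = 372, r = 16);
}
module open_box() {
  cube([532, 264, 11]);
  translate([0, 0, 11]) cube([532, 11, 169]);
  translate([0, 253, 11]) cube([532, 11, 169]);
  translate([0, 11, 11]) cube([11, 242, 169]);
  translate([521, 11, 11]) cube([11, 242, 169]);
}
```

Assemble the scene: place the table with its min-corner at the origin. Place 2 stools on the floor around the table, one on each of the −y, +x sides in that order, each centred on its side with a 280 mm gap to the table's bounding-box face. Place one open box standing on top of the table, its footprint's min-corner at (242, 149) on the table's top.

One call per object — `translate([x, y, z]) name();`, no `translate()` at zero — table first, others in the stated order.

table();
translate([595, -578, 0]) stool();
translate([1808, 131, 0]) stool();
translate([242, 149, 706]) open_box();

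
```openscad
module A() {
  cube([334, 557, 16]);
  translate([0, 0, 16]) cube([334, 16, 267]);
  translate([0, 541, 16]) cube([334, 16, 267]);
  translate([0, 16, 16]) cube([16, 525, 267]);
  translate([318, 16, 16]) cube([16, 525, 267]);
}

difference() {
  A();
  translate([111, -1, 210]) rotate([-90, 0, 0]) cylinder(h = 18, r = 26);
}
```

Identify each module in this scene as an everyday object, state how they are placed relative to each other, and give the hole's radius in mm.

A is an open box. The open box has a circular hole through its front wall. The hole's radius is 26 mm.

The subtracted cylinder has r = 26 mm.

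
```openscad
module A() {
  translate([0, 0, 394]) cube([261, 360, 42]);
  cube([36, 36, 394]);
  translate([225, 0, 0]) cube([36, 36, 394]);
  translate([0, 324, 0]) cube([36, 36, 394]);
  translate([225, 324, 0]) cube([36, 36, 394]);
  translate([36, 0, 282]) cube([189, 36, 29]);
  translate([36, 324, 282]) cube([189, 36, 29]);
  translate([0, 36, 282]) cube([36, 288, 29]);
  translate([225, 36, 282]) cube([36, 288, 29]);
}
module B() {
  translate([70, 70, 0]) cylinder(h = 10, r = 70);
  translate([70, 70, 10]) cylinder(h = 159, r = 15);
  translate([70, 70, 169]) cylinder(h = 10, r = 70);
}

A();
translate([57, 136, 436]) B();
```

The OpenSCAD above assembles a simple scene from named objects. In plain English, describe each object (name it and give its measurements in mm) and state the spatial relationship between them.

A is a four-legged stool. The seat is a 261×360×42 mm slab whose top surface is at z = 436 mm; four square legs, each 36×36 mm in cross-section, run from the floor (z = 0) to the underside of the seat, each flush with a corner of the seat. Four stretchers, 36 mm wide and 29 mm tall, connect adjacent legs with their undersides at z = 282 mm, each running between the inner faces of the legs it joins and aligned with the legs' outer faces on the other axis.

B is a spool: two coaxial disc flanges of radius 70 mm and thickness 10 mm, joined by a core cylinder of radius 15 mm and height 159 mm. The lower flange rests on z = 0 and the three cylinders share a vertical axis.

The spool is on top of the stool.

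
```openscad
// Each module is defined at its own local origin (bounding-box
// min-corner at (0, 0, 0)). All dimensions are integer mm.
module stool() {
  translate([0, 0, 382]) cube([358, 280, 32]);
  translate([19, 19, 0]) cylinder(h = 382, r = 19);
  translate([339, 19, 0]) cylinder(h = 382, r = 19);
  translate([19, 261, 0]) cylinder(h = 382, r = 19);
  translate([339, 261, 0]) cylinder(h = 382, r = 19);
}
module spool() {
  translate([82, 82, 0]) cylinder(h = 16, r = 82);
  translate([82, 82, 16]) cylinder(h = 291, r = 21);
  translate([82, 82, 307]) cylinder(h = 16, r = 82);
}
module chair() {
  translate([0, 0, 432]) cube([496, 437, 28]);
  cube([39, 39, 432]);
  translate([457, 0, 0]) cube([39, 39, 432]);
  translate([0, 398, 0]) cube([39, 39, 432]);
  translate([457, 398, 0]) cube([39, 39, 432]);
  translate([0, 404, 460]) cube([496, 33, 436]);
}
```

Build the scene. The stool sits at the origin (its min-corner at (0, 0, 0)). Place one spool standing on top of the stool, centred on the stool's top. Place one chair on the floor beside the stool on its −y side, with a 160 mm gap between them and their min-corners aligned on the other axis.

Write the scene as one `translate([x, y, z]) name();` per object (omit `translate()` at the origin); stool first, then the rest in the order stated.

stool();
translate([97, 58, 414]) spool();
translate([0, -597, 0]) chair();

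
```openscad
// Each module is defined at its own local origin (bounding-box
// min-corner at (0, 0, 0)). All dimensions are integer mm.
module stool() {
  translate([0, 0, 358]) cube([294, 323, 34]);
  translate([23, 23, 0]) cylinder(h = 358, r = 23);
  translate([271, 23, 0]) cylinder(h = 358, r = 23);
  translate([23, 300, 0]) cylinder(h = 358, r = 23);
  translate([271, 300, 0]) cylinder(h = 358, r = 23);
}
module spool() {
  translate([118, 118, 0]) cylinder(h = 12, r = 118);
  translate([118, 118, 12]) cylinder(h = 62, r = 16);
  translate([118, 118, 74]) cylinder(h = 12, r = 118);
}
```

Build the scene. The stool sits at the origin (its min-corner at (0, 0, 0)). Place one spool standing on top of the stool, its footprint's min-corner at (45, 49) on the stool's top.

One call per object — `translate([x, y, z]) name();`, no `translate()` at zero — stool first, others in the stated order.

stool();
translate([45, 49, 392]) spool();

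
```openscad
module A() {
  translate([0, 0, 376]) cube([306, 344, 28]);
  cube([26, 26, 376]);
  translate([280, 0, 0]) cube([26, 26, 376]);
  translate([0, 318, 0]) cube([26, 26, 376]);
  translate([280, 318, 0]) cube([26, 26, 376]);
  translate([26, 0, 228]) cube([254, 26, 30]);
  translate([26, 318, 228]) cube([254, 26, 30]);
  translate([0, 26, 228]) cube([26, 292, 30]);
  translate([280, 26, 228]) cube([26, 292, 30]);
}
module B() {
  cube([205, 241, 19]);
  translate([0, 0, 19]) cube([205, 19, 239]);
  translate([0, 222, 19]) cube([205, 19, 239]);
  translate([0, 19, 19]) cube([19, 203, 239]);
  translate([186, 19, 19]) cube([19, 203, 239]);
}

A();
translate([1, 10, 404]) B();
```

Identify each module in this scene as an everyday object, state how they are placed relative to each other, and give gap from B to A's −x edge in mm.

The open box's min-x is at 1; the stool's min-x is 0; gap = 1 mm.

A is a stool. B is an open box. The open box is on top of the stool. The gap from the open box to the stool's −x edge is 1 mm.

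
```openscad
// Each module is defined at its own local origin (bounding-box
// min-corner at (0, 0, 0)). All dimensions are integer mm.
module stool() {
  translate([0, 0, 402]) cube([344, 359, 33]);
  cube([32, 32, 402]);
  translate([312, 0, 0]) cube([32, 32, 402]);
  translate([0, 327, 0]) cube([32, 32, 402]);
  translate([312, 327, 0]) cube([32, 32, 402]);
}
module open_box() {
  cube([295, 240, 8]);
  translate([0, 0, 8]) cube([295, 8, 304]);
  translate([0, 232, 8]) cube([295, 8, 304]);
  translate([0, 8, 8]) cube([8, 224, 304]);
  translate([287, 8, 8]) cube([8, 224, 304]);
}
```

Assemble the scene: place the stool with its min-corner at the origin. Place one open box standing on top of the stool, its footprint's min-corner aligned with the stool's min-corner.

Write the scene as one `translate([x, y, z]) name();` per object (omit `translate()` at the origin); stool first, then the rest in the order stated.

stool();
translate([0, 0, 435]) open_box();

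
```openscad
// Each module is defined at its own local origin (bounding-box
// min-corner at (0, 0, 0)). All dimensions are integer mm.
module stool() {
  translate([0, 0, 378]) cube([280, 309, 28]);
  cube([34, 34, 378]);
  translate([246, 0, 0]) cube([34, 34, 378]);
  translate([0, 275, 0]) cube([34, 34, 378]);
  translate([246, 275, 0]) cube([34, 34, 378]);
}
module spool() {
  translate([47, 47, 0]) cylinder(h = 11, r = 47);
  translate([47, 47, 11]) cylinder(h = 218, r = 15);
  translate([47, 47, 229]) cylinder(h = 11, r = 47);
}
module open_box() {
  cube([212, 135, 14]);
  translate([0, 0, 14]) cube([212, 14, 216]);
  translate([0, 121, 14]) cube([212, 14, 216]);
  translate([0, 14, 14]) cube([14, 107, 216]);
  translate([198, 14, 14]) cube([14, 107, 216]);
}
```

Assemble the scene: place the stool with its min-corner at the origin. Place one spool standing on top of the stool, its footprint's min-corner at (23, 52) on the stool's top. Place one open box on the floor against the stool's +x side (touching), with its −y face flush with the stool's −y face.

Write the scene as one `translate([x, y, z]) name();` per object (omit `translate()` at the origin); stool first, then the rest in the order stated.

stool();
translate([23, 52, 406]) spool();
translate([280, 0, 0]) open_box();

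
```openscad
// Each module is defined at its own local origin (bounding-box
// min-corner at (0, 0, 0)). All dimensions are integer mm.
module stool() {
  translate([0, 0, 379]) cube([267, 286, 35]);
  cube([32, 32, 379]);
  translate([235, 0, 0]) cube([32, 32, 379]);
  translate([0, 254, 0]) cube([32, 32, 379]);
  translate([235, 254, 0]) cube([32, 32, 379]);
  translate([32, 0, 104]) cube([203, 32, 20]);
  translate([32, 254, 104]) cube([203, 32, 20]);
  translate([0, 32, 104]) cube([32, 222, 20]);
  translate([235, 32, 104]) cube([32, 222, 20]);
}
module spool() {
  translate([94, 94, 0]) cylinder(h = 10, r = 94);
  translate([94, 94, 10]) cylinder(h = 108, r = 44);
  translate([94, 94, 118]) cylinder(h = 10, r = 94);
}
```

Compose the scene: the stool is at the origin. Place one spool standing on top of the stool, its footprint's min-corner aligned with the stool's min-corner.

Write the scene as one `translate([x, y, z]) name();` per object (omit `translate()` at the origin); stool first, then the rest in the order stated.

stool();
translate([0, 0, 414]) spool();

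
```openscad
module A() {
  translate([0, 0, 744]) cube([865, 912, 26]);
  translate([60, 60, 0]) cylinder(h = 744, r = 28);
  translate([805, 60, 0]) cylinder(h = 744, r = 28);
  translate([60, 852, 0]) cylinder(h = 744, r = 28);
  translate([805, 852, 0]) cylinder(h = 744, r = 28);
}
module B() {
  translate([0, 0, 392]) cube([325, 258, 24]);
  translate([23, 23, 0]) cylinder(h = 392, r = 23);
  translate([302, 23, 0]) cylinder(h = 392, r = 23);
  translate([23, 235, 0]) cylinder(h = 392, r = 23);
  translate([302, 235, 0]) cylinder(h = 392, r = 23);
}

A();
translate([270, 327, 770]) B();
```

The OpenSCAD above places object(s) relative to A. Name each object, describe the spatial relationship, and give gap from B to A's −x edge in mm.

A is a table. B is a stool. The stool is on top of the table, centred. The gap from the stool to the table's −x edge is 270 mm.

The stool's min-x is at 270; the table's min-x is 0; gap = 270 mm.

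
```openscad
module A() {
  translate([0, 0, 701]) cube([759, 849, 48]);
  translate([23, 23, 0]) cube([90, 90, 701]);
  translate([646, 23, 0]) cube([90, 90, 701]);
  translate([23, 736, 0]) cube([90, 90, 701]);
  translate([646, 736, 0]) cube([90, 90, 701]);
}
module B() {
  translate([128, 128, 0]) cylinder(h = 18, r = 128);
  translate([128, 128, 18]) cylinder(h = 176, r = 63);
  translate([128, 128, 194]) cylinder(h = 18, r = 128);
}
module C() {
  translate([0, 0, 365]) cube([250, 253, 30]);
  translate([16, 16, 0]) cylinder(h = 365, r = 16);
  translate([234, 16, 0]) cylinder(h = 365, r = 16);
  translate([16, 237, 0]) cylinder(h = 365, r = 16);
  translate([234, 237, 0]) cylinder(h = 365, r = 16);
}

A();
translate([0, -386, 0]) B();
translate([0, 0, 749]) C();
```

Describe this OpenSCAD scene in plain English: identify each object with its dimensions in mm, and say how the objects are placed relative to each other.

A is a table with a 759×849 mm rectangular top, 48 mm thick, top surface at z = 749 mm, supported by four 90×90 mm square legs, each inset 23 mm from the nearest pair of top edges, running from the floor.

B is a spool: two coaxial disc flanges of radius 128 mm and thickness 18 mm, joined by a core cylinder of radius 63 mm and height 176 mm. The lower flange rests on z = 0 and the three cylinders share a vertical axis.

C is a four-legged stool. The seat is 250×253 mm, 30 mm thick, top at z = 395 mm. It stands on four round legs, each 32 mm in diameter, from z = 0 to the seat underside, each leg's axis is inset half a diameter from the nearest pair of seat edges (so the leg's bounding box is flush with the corner).

The spool is on the floor beside the table on its −y side. The stool is on top of the table.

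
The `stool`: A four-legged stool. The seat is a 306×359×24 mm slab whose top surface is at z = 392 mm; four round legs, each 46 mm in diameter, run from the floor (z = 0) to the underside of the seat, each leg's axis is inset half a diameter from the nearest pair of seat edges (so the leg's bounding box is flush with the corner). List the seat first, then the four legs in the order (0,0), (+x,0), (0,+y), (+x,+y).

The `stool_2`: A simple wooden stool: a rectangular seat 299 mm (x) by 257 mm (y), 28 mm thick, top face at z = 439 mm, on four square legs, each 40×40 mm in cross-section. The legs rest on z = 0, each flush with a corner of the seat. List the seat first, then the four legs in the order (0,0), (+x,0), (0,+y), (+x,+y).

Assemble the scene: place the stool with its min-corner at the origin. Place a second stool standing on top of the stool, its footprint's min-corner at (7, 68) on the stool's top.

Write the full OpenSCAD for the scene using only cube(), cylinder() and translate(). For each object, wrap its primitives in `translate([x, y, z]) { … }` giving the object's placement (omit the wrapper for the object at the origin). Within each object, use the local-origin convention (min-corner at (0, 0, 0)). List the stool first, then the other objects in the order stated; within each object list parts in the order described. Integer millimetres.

translate([0, 0, 368]) cube([306, 359, 24]);
translate([23, 23, 0]) cylinder(h = 368, r = 23);
translate([283, 23, 0]) cylinder(h = 368, r = 23);
translate([23, 336, 0]) cylinder(h = 368, r = 23);
translate([283, 336, 0]) cylinder(h = 368, r = 23);
translate([7, 68, 392]) {
  translate([0, 0, 411]) cube([299, 257, 28]);
  cube([40, 40, 411]);
  translate([259, 0, 0]) cube([40, 40, 411]);
  translate([0, 217, 0]) cube([40, 40, 411]);
  translate([259, 217, 0]) cube([40, 40, 411]);
}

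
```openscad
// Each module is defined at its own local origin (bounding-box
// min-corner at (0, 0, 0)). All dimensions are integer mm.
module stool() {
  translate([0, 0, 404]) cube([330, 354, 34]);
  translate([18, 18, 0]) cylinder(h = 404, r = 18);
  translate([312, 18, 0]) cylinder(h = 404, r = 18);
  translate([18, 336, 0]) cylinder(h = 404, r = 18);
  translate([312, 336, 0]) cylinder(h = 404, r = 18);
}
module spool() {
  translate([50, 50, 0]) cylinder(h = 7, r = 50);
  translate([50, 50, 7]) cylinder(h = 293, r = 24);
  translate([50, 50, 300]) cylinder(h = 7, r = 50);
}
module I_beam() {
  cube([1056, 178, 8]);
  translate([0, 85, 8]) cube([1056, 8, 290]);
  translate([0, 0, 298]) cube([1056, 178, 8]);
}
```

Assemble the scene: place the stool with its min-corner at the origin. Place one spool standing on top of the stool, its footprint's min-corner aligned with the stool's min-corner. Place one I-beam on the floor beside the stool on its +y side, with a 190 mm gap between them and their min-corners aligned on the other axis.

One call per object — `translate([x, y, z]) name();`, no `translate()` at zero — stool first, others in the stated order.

stool();
translate([0, 0, 438]) spool();
translate([0, 544, 0]) I_beam();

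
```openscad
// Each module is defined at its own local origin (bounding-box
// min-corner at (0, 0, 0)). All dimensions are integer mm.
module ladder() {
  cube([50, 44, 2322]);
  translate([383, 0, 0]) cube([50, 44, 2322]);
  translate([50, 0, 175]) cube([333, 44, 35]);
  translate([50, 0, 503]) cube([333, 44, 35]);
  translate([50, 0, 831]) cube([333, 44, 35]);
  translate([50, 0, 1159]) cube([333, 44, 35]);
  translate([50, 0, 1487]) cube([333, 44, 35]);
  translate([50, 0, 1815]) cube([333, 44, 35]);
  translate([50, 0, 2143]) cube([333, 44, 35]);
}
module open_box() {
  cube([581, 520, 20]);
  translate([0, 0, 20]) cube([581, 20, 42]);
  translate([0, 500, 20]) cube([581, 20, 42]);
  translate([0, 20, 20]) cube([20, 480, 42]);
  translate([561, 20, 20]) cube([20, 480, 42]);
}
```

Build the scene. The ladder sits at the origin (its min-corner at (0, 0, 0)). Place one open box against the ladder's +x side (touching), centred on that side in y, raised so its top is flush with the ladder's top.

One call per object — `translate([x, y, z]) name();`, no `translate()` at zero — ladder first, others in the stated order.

ladder();
translate([433, -238, 2260]) open_box();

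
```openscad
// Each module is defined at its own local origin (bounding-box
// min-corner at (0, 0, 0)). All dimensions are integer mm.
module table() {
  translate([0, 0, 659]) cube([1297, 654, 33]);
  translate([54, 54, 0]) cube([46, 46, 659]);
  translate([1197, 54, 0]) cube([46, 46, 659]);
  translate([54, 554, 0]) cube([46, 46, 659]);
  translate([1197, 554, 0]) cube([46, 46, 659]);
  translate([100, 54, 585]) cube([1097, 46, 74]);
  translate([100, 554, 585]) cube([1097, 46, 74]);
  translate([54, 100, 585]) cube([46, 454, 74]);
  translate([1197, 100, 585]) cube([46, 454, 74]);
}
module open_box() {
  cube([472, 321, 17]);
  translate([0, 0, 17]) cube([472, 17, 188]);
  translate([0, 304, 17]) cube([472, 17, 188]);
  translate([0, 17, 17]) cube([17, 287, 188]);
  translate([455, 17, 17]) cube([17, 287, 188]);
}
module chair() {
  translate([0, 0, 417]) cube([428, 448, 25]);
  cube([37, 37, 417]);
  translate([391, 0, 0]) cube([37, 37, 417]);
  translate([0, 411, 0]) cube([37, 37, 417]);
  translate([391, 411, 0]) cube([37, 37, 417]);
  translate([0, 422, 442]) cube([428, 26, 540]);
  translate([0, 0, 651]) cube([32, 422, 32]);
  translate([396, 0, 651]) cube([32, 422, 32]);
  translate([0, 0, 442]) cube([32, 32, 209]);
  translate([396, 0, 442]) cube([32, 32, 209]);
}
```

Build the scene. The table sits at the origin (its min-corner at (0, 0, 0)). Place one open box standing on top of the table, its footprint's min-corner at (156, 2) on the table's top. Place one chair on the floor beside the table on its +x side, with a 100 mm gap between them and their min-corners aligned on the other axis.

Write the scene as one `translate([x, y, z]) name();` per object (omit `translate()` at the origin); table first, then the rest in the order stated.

table();
translate([156, 2, 692]) open_box();
translate([1397, 0, 0]) chair();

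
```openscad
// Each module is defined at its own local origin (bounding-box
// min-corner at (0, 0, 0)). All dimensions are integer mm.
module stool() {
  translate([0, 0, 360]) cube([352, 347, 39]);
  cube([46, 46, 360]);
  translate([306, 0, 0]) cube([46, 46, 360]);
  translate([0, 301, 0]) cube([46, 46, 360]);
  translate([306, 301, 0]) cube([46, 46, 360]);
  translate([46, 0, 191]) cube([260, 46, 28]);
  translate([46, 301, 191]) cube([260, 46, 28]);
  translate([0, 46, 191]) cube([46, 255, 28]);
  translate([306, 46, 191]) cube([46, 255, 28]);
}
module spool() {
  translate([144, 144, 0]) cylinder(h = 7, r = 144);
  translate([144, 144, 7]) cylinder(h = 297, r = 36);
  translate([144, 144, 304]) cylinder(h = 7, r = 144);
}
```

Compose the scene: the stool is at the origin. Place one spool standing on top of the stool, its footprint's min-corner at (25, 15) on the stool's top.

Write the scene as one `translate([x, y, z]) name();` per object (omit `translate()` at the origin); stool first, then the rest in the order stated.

stool();
translate([25, 15, 399]) spool();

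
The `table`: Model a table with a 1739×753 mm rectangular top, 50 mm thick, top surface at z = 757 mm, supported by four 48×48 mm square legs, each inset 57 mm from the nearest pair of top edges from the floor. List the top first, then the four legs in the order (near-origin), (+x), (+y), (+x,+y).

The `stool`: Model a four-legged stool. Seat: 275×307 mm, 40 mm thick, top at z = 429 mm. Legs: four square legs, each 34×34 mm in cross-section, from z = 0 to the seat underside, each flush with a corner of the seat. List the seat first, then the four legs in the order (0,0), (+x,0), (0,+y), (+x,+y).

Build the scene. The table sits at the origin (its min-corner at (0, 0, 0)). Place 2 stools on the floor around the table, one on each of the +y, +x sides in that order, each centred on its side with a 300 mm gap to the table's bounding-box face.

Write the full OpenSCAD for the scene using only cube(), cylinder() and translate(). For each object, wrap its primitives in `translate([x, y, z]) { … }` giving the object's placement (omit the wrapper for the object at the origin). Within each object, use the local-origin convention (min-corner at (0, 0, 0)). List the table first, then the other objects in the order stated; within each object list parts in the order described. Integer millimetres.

translate([0, 0, 707]) cube([1739, 753, 50]);
translate([57, 57, 0]) cube([48, 48, 707]);
translate([1634, 57, 0]) cube([48, 48, 707]);
translate([57, 648, 0]) cube([48, 48, 707]);
translate([1634, 648, 0]) cube([48, 48, 707]);
translate([732, 1053, 0]) {
  translate([0, 0, 389]) cube([275, 307, 40]);
  cube([34, 34, 389]);
  translate([241, 0, 0]) cube([34, 34, 389]);
  translate([0, 273, 0]) cube([34, 34, 389]);
  translate([241, 273, 0]) cube([34, 34, 389]);
}
translate([2039, 223, 0]) {
  translate([0, 0, 389]) cube([275, 307, 40]);
  cube([34, 34, 389]);
  translate([241, 0, 0]) cube([34, 34, 389]);
  translate([0, 273, 0]) cube([34, 34, 389]);
  translate([241, 273, 0]) cube([34, 34, 389]);
}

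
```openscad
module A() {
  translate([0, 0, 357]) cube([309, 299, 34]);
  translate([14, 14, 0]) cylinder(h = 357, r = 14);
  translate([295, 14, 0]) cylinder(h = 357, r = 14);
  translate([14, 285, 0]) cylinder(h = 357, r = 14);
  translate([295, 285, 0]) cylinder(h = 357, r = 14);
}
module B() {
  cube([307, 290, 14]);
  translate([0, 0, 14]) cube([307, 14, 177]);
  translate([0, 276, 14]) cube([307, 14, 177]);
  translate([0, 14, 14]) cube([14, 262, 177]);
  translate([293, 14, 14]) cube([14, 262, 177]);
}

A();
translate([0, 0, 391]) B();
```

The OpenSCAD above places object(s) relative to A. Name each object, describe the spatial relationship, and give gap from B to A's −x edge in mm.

A is a stool. B is an open box. The open box is on top of the stool. The gap from the open box to the stool's −x edge is 0 mm.

The open box's min-x is at 0; the stool's min-x is 0; gap = 0 mm.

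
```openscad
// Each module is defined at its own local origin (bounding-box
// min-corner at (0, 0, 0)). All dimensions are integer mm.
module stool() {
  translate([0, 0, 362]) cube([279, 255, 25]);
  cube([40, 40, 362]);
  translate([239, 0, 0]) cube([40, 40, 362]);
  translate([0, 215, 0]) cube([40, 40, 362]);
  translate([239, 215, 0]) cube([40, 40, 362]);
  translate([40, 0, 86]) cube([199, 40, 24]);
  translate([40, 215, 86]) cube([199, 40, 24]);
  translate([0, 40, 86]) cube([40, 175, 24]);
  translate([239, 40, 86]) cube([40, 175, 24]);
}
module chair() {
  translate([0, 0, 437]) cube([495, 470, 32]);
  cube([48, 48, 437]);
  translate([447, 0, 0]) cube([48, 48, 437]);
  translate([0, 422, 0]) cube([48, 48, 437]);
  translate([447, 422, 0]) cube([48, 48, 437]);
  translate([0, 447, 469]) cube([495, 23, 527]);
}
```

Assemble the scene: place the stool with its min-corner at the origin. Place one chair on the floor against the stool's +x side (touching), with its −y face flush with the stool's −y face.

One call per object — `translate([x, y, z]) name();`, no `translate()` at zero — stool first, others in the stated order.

stool();
translate([279, 0, 0]) chair();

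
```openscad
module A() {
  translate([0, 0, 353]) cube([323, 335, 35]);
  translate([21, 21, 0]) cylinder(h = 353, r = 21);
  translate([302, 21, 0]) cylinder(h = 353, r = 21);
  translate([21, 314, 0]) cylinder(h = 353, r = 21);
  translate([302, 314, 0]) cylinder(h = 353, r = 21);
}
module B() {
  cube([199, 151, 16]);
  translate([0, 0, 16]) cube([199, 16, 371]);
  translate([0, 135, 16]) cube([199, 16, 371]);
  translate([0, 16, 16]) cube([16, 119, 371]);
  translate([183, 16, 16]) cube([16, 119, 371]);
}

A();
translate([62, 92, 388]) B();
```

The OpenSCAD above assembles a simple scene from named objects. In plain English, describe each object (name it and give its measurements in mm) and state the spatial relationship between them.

A is a simple wooden stool: a rectangular seat 323 mm (x) by 335 mm (y), 35 mm thick, top face at z = 388 mm, on four round legs, each 42 mm in diameter. The legs rest on z = 0, each leg's axis is inset half a diameter from the nearest pair of seat edges (so the leg's bounding box is flush with the corner).

B is an open storage box with external size 199×151×387 mm and wall thickness 16 mm (the base is also 16 mm thick). The base covers the whole footprint; the four walls stand on the base, with the y-facing walls full-width and the x-facing walls fitting between their inner faces.

The open box is on top of the stool, centred.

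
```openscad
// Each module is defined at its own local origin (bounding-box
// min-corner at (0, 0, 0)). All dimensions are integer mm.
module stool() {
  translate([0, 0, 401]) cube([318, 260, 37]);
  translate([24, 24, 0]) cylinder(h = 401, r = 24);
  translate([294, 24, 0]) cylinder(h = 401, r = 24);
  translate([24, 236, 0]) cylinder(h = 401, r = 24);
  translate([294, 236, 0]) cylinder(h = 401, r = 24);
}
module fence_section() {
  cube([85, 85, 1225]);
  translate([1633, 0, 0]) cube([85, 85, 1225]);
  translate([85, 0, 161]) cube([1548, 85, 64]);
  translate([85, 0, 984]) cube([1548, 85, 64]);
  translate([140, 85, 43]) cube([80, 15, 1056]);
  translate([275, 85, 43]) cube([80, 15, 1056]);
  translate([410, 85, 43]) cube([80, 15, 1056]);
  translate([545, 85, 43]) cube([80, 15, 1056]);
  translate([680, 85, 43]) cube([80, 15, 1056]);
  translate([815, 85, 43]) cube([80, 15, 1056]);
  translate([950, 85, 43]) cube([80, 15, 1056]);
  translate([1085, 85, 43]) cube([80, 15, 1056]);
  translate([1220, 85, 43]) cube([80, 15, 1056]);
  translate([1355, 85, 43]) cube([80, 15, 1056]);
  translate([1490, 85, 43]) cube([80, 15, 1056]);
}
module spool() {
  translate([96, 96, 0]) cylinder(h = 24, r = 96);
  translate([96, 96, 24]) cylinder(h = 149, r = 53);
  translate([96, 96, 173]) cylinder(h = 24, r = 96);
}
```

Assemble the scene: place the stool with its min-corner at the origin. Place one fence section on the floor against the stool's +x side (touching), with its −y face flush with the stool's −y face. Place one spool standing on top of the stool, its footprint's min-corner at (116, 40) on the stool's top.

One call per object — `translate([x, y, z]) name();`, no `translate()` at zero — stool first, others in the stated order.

stool();
translate([318, 0, 0]) fence_section();
translate([116, 40, 438]) spool();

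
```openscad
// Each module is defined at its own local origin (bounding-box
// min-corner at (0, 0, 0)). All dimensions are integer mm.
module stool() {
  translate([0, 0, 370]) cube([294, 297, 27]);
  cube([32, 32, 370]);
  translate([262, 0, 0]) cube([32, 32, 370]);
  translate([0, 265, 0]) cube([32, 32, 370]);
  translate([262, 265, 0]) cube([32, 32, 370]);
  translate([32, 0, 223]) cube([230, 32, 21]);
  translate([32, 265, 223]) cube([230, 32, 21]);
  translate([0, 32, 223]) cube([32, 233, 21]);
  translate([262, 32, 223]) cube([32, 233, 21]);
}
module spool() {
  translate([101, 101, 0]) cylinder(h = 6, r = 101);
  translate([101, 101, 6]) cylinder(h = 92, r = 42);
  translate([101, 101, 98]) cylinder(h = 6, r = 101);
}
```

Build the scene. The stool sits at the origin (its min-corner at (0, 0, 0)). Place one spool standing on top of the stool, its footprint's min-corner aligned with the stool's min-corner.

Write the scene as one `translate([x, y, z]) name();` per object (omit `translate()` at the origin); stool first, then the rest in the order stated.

stool();
translate([0, 0, 397]) spool();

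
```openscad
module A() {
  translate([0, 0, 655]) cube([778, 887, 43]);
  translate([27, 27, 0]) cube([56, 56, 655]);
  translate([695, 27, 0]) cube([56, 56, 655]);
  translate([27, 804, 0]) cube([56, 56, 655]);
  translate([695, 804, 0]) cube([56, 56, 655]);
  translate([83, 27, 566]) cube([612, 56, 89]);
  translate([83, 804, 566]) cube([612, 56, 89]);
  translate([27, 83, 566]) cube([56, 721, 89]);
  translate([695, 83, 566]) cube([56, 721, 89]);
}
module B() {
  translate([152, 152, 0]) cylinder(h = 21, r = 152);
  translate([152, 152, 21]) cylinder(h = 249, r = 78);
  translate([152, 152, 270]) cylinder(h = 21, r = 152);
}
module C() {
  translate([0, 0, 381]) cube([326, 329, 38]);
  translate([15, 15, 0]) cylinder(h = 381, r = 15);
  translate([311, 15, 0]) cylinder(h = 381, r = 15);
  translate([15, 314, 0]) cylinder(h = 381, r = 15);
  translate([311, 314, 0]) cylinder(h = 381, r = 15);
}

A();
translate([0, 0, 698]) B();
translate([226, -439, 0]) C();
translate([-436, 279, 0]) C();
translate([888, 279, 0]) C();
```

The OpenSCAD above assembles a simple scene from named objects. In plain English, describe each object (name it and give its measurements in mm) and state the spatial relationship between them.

A is a rectangular dining table. The top is 778×887×43 mm with its upper surface at z = 698 mm. It stands on four 56×56 mm square legs, each inset 27 mm from the nearest pair of top edges, running from the floor to the underside of the top. Four apron rails, 56 mm thick and 89 mm tall, run between adjacent legs with their top edges flush with the underside of the top and their outer faces flush with the legs' outer faces.

B is a spool: two coaxial disc flanges of radius 152 mm and thickness 21 mm, joined by a core cylinder of radius 78 mm and height 249 mm. The lower flange rests on z = 0 and the three cylinders share a vertical axis.

C is a four-legged stool. The seat is 326×329 mm, 38 mm thick, top at z = 419 mm. It stands on four round legs, each 30 mm in diameter, from z = 0 to the seat underside, each leg's axis is inset half a diameter from the nearest pair of seat edges (so the leg's bounding box is flush with the corner).

The spool is on top of the table. Three stools sit around the table at the −y, −x, +x sides.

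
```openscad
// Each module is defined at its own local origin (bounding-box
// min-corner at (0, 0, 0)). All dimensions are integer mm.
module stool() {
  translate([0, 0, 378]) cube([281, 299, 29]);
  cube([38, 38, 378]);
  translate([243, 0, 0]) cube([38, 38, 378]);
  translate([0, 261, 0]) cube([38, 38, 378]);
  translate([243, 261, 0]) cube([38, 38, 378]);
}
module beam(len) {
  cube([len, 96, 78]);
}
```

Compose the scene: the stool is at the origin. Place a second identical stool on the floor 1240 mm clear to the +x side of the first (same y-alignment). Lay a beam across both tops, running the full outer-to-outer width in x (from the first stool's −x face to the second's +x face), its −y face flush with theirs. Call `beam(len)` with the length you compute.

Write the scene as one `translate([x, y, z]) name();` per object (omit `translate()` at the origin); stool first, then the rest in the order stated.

stool();
translate([1521, 0, 0]) stool();
translate([0, 0, 407]) beam(1802);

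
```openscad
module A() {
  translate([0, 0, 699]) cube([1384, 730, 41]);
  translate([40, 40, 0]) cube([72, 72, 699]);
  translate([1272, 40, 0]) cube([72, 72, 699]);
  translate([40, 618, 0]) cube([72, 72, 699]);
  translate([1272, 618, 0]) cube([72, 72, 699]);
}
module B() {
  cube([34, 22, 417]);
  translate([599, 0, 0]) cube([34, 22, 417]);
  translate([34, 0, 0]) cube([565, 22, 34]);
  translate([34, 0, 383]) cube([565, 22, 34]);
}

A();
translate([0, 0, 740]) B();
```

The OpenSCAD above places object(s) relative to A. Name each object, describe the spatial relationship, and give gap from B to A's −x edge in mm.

A is a table. B is a picture frame. The picture frame is on top of the table. The gap from the picture frame to the table's −x edge is 0 mm.

The picture frame's min-x is at 0; the table's min-x is 0; gap = 0 mm.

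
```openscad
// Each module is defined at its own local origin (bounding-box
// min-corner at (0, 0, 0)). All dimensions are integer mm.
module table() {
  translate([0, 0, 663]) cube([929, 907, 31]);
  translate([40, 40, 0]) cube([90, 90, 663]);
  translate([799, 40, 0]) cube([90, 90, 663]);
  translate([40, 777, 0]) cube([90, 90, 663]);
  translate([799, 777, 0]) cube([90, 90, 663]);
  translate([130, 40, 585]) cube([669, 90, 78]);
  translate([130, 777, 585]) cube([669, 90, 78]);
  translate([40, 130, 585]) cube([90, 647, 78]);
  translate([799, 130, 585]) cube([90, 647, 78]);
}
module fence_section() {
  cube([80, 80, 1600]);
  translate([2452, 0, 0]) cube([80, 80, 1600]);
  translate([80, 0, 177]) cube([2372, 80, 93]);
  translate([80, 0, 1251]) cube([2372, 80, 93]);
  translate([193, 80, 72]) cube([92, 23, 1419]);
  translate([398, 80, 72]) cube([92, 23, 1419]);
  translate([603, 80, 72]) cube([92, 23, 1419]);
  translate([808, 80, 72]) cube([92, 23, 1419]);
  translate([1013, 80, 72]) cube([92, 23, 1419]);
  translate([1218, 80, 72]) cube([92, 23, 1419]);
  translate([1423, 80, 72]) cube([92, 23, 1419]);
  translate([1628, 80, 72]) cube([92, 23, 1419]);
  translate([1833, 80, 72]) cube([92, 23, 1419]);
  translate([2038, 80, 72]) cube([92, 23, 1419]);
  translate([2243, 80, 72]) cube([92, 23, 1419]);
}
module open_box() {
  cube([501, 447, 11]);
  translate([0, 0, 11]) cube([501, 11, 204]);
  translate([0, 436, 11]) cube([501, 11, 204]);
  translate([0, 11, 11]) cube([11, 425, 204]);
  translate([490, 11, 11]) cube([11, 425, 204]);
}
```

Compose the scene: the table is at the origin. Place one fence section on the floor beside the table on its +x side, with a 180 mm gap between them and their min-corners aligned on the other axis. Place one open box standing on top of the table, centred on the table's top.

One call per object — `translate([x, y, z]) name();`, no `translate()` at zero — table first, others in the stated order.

table();
translate([1109, 0, 0]) fence_section();
translate([214, 230, 694]) open_box();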